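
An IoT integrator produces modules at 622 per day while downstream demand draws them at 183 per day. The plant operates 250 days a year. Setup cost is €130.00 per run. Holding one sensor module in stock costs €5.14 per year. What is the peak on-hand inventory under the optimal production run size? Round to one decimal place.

Annual demand D = 183 × 250 = 45,750.
Production build-up factor (1 − d/p) = 1 − 183/622 = 0.7058.
Q* = √(2DS / (H(1 − d/p))) = √(2 × 45,750 × 130 / (5.14 × 0.7058)).
= √(11,895,000 / 3.6277) ≈ 1810.771.
Maximum inventory = Q*(1 − d/p) = 1810.771 × 0.7058 ≈ 1278.020.

I_max ≈ 1,278.0 modules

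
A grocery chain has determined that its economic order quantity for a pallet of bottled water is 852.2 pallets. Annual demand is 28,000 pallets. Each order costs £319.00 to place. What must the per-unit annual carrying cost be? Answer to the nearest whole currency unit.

The basic EOQ model gives Q* = √(2DS/H); rearrange for the unknown.
From Q* = √(2DS/H): H = 2DS / Q*² = 2 × 28,000 × 319 / 852.2² = 24.5978.

H ≈ £25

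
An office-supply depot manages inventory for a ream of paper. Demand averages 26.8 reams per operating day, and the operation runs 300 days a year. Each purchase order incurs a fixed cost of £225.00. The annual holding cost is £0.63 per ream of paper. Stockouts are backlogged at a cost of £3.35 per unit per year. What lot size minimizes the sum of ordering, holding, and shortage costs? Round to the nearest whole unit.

Annual demand D = 26.8 × 300 = 8,040.
With planned backorders, Q* = √(2DS/H) · √((H+B)/B).
√(2DS/H) = √(2 × 8,040 × 225 / 0.63) = 2396.426.
√((H+B)/B) = √((0.63+3.35)/3.35) = 1.0900.
Q* ≈ 2612.060.

Q* ≈ 2,612 reams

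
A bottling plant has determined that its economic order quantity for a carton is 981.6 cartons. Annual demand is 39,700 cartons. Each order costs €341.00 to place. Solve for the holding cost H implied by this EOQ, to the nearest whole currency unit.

H ≈ €28

The basic EOQ model gives Q* = √(2DS/H); rearrange for the unknown.
From Q* = √(2DS/H): H = 2DS / Q*² = 2 × 39,700 × 341 / 981.6² = 28.1000.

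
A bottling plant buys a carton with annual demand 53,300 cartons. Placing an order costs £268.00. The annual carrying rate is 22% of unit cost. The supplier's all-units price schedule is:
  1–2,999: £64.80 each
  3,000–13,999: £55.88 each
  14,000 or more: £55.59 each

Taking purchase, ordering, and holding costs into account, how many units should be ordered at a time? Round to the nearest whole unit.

Q* ≈ 3,000 cartons

Holding cost per unit per year at price C is H = 0.22·C.
Evaluate total cost at each tier's feasible EOQ or, if the EOQ is below the tier, at the tier's minimum quantity.
EOQ at £64.80 = 1415.6 (feasible in tier 1): TC = 53,300×£64.80 + (53,300/1415.6)×268 + (1415.6/2)×0.22×£64.80 = £3,474,021.10.
EOQ at £55.88 = 1524.4 < 3000, so use break Q=3000: TC = 53,300×£55.88 + (53,300/3000.0)×268 + (3000.0/2)×0.22×£55.88 = £3,001,605.87.
EOQ at £55.59 = 1528.4 < 14000, so use break Q=14000: TC = 53,300×£55.59 + (53,300/14000.0)×268 + (14000.0/2)×0.22×£55.59 = £3,049,575.91.
Lowest total cost is £3,001,605.87 at Q = 3000.0.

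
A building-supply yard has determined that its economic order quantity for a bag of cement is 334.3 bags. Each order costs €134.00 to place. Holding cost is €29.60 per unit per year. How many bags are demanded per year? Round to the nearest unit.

Squaring Q* = √(2DS/H) gives Q*² = 2DS/H.
From Q* = √(2DS/H): D = Q*²H / (2S) = 334.3² × 29.6 / (2 × 134) = 12343.254.

D ≈ 12,343 bags per year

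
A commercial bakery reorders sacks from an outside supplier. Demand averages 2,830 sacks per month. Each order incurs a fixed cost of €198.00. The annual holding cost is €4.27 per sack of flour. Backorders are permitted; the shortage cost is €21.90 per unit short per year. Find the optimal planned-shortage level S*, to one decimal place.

S* ≈ 316.5 sacks

Annual demand D = 2,830 × 12 = 33,960.
With planned backorders, Q* = √(2DS/H) · √((H+B)/B).
√(2DS/H) = √(2 × 33,960 × 198 / 4.27) = 1774.670.
√((H+B)/B) = √((4.27+21.9)/21.9) = 1.0932.
Q* ≈ 1939.980.
S* = Q* · H/(H+B) = 1939.980 × 4.27/26.17 ≈ 316.535.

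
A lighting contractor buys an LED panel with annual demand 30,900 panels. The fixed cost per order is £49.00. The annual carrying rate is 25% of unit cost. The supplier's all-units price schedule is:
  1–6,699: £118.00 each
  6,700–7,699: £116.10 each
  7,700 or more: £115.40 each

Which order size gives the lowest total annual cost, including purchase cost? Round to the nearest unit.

Holding cost per unit per year at price C is H = 0.25·C.
Candidates are each tier's EOQ (if it falls in that tier) and each price-break quantity.
EOQ at £118.00 = 320.4 (feasible in tier 1): TC = 30,900×£118.00 + (30,900/320.4)×49 + (320.4/2)×0.25×£118.00 = £3,655,651.56.
EOQ at £116.10 = 323.0 < 6700, so use break Q=6700: TC = 30,900×£116.10 + (30,900/6700.0)×49 + (6700.0/2)×0.25×£116.10 = £3,684,949.74.
EOQ at £115.40 = 324.0 < 7700, so use break Q=7700: TC = 30,900×£115.40 + (30,900/7700.0)×49 + (7700.0/2)×0.25×£115.40 = £3,677,129.14.
Lowest total cost is £3,655,651.56 at Q = 320.4.

Q* ≈ 320 panels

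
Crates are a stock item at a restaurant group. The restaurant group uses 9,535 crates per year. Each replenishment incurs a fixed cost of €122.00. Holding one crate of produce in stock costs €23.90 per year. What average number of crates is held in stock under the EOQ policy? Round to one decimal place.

Average inventory ≈ 156.0 crates

EOQ = √(2DS/H) = √(2 × 9,535 × 122 / 23.9) ≈ 312.00.
Average inventory = Q*/2 ≈ 312.00 / 2 = 156.001.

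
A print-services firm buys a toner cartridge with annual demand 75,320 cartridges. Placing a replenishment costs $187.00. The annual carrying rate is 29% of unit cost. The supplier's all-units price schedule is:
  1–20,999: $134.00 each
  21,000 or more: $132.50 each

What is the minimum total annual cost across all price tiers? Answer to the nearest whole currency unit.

TC* ≈ $10,125,966

Holding cost per unit per year at price C is H = 0.29·C.
Evaluate total cost at each tier's feasible EOQ or, if the EOQ is below the tier, at the tier's minimum quantity.
EOQ at $134.00 = 851.4 (feasible in tier 1): TC = 75,320×$134.00 + (75,320/851.4)×187 + (851.4/2)×0.29×$134.00 = $10,125,965.85.
EOQ at $132.50 = 856.2 < 21000, so use break Q=21000: TC = 75,320×$132.50 + (75,320/21000.0)×187 + (21000.0/2)×0.29×$132.50 = $10,384,033.21.
Lowest total cost among the candidates is at Q = 851.4.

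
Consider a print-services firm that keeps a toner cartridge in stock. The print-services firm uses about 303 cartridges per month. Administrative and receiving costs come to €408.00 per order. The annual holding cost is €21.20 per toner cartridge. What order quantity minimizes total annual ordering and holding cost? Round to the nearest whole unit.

Q* ≈ 374 cartridges

Annual demand D = 303 × 12 = 3,636.
EOQ = √(2DS / H) = √(2 × 3,636 × 408 / 21.2).
= √(2,966,976 / 21.2) = √139,951.6981 ≈ 374.101.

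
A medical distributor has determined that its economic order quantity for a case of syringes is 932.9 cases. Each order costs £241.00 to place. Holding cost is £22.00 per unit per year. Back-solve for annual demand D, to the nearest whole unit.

D ≈ 39,723 cases per year

Invert the EOQ relation Q*² = 2DS/H.
From Q* = √(2DS/H): D = Q*²H / (2S) = 932.9² × 22 / (2 × 241) = 39723.347.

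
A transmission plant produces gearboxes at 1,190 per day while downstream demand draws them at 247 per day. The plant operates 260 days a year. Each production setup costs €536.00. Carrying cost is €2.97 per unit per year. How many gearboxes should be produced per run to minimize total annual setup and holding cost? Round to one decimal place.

Q* ≈ 5,408.4 gearboxes

Annual demand D = 247 × 260 = 64,220.
Production build-up factor (1 − d/p) = 1 − 247/1,190 = 0.7924.
Q* = √(2DS / (H(1 − d/p))) = √(2 × 64,220 × 536 / (2.97 × 0.7924)).
= √(68,843,840 / 2.3535) ≈ 5408.439.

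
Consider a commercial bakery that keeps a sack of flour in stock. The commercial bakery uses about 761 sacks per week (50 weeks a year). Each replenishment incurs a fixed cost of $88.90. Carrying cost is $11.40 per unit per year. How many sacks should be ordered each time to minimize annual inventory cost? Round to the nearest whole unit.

Q* ≈ 770 sacks

Annual demand D = 761 × 50 = 38,050.
EOQ = √(2DS / H) = √(2 × 38,050 × 88.9 / 11.4).
= √(6,765,290 / 11.4) = √593,446.4912 ≈ 770.355.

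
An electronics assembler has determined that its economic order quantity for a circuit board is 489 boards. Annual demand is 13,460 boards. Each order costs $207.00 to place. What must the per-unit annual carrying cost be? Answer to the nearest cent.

The basic EOQ model gives Q* = √(2DS/H); rearrange for the unknown.
From Q* = √(2DS/H): H = 2DS / Q*² = 2 × 13,460 × 207 / 489² = 23.3039.

H ≈ $23.30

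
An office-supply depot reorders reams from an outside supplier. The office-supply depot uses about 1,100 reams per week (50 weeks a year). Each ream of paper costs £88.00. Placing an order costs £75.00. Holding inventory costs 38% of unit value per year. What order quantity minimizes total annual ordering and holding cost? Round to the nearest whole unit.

Annual demand D = 1,100 × 50 = 55,000.
Holding cost H = 0.38 × £88.00 = £33.4400 per unit per year.
EOQ = √(2DS / H) = √(2 × 55,000 × 75 / 33.44).
= √(8,250,000 / 33.44) = √246,710.5263 ≈ 496.700.

Q* ≈ 497 reams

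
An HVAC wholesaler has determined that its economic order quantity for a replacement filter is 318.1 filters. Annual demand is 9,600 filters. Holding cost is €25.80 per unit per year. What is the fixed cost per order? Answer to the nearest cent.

The basic EOQ model gives Q* = √(2DS/H); rearrange for the unknown.
From Q* = √(2DS/H): S = Q*²H / (2D) = 318.1² × 25.8 / (2 × 9,600) = 135.9709.

S ≈ €135.97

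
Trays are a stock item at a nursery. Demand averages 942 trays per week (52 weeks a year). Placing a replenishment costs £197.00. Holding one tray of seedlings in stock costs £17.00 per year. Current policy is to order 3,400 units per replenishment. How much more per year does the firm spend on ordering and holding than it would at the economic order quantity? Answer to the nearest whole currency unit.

Extra cost ≈ £13,625 per year

Annual demand D = 942 × 52 = 48,984.
EOQ = √(2DS/H) = √(2 × 48,984 × 197 / 17) ≈ 1065.49.
Cost at Q* = (D/Q*)S + (Q*/2)H = √(2DSH) ≈ £18,113.39.
Cost at Q = 3,400: (48,984/3,400)×197 + (3,400/2)×17 = £2,838.19 + £28,900.00 = £31,738.19.
Excess = £31,738.19 − £18,113.39 = £13,624.80.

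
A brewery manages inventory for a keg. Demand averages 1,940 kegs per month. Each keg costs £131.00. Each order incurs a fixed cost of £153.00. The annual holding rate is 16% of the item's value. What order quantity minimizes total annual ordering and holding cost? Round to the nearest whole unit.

Annual demand D = 1,940 × 12 = 23,280.
Holding cost H = 0.16 × £131.00 = £20.9600 per unit per year.
EOQ = √(2DS / H) = √(2 × 23,280 × 153 / 20.96).
= √(7,123,680 / 20.96) = √339,870.229 ≈ 582.984.

Q* ≈ 583 kegs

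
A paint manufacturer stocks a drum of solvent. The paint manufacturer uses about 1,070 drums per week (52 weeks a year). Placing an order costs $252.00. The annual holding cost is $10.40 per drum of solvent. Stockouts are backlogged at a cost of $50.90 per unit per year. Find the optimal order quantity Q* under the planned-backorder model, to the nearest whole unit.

Annual demand D = 1,070 × 52 = 55,640.
With planned backorders, Q* = √(2DS/H) · √((H+B)/B).
√(2DS/H) = √(2 × 55,640 × 252 / 10.4) = 1642.072.
√((H+B)/B) = √((10.4+50.9)/50.9) = 1.0974.
Q* ≈ 1802.036.

Q* ≈ 1,802 drums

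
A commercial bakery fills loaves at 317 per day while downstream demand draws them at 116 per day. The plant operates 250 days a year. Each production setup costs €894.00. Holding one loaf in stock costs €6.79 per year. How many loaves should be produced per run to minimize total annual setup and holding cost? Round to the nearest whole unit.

Q* ≈ 3,470 loaves

Annual demand D = 116 × 250 = 29,000.
Production build-up factor (1 − d/p) = 1 − 116/317 = 0.6341.
Q* = √(2DS / (H(1 − d/p))) = √(2 × 29,000 × 894 / (6.79 × 0.6341)).
= √(51,852,000 / 4.3053) ≈ 3470.399.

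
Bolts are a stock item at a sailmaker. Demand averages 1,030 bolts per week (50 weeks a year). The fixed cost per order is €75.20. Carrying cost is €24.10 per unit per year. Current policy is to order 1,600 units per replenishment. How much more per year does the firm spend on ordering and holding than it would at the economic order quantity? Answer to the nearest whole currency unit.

Extra cost ≈ €8,038 per year

Annual demand D = 1,030 × 50 = 51,500.
EOQ = √(2DS/H) = √(2 × 51,500 × 75.2 / 24.1) ≈ 566.92.
Cost at Q* = (D/Q*)S + (Q*/2)H = √(2DSH) ≈ €13,662.68.
Cost at Q = 1,600: (51,500/1,600)×75.2 + (1,600/2)×24.1 = €2,420.50 + €19,280.00 = €21,700.50.
Excess = €21,700.50 − €13,662.68 = €8,037.82.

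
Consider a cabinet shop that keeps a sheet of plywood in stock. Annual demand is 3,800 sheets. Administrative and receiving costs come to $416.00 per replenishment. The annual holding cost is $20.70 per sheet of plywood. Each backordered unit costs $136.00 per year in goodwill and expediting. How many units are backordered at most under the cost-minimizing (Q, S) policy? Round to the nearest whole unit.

With planned backorders, Q* = √(2DS/H) · √((H+B)/B).
√(2DS/H) = √(2 × 3,800 × 416 / 20.7) = 390.812.
√((H+B)/B) = √((20.7+136)/136) = 1.0734.
Q* ≈ 419.501.
S* = Q* · H/(H+B) = 419.501 × 20.7/156.7 ≈ 55.416.

S* ≈ 55 sheets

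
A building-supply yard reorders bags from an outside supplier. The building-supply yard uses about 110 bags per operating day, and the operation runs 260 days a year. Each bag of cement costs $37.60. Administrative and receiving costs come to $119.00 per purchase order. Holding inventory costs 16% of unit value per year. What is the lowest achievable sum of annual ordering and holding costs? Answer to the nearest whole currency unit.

TC* ≈ $6,399

Annual demand D = 110 × 260 = 28,600.
Holding cost H = 0.16 × $37.60 = $6.0160 per unit per year.
The optimal lot size = √(2DS/H) = √(2 × 28,600 × 119 / 6.016) ≈ 1063.70.
At Q*, ordering cost (D/Q*)S equals holding cost (Q*/2)H, each = √(DSH/2).
Minimum total = √(2DSH) = √(2 × 28,600 × 119 × 6.016) ≈ 6399.196.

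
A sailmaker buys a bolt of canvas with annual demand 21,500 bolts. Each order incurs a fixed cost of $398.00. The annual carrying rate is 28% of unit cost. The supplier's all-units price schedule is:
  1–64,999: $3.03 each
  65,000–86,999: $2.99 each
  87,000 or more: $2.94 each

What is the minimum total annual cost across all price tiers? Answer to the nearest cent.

Holding cost per unit per year at price C is H = 0.28·C.
Candidates are each tier's EOQ (if it falls in that tier) and each price-break quantity.
EOQ at $3.03 = 4491.3 (feasible in tier 1): TC = 21,500×$3.03 + (21,500/4491.3)×398 + (4491.3/2)×0.28×$3.03 = $68,955.45.
EOQ at $2.99 = 4521.3 < 65000, so use break Q=65000: TC = 21,500×$2.99 + (21,500/65000.0)×398 + (65000.0/2)×0.28×$2.99 = $91,625.65.
EOQ at $2.94 = 4559.6 < 87000, so use break Q=87000: TC = 21,500×$2.94 + (21,500/87000.0)×398 + (87000.0/2)×0.28×$2.94 = $99,117.56.
Lowest total cost among the candidates is at Q = 4491.3.

TC* ≈ $68,955.45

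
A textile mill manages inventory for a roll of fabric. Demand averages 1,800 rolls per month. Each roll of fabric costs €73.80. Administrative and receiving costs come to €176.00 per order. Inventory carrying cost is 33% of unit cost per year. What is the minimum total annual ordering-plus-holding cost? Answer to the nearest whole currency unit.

Annual demand D = 1,800 × 12 = 21,600.
Holding cost H = 0.33 × €73.80 = €24.3540 per unit per year.
The optimal lot size = √(2DS/H) = √(2 × 21,600 × 176 / 24.354) ≈ 558.74.
At Q*, ordering cost (D/Q*)S equals holding cost (Q*/2)H, each = √(DSH/2).
Minimum total = √(2DSH) = √(2 × 21,600 × 176 × 24.354) ≈ 13607.657.

TC* ≈ €13,608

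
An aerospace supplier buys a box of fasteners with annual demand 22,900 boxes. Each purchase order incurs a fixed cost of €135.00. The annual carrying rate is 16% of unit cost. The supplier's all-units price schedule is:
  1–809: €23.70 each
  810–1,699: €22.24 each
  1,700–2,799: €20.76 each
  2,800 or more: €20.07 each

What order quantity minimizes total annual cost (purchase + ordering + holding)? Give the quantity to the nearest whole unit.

Holding cost per unit per year at price C is H = 0.16·C.
For each price level, check whether its EOQ is feasible; otherwise the best quantity at that price is the breakpoint.
Tier 1 (€23.70): EOQ = 1276.9 exceeds tier's upper bound 809, so this tier is dominated.
EOQ at €22.24 = 1318.2 (feasible in tier 2): TC = 22,900×€22.24 + (22,900/1318.2)×135 + (1318.2/2)×0.16×€22.24 = €513,986.58.
EOQ at €20.76 = 1364.4 < 1700, so use break Q=1700: TC = 22,900×€20.76 + (22,900/1700.0)×135 + (1700.0/2)×0.16×€20.76 = €480,045.89.
EOQ at €20.07 = 1387.6 < 2800, so use break Q=2800: TC = 22,900×€20.07 + (22,900/2800.0)×135 + (2800.0/2)×0.16×€20.07 = €465,202.79.
Lowest total cost is €465,202.79 at Q = 2800.0.

Q* ≈ 2,800 boxes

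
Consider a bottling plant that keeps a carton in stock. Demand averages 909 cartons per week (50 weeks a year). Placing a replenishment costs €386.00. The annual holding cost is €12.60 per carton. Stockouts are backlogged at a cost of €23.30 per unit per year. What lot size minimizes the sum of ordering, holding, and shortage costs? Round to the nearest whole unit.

Q* ≈ 2,071 cartons

Annual demand D = 909 × 50 = 45,450.
With planned backorders, Q* = √(2DS/H) · √((H+B)/B).
√(2DS/H) = √(2 × 45,450 × 386 / 12.6) = 1668.746.
√((H+B)/B) = √((12.6+23.3)/23.3) = 1.2413.
Q* ≈ 2071.379.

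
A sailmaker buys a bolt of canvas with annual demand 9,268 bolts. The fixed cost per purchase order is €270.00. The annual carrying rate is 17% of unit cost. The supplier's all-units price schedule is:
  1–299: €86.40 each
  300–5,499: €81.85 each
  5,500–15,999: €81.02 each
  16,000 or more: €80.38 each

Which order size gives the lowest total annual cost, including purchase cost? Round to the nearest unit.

Holding cost per unit per year at price C is H = 0.17·C.
Evaluate total cost at each tier's feasible EOQ or, if the EOQ is below the tier, at the tier's minimum quantity.
Tier 1 (€86.40): EOQ = 583.7 exceeds tier's upper bound 299, so this tier is dominated.
EOQ at €81.85 = 599.7 (feasible in tier 2): TC = 9,268×€81.85 + (9,268/599.7)×270 + (599.7/2)×0.17×€81.85 = €766,930.75.
EOQ at €81.02 = 602.8 < 5500, so use break Q=5500: TC = 9,268×€81.02 + (9,268/5500.0)×270 + (5500.0/2)×0.17×€81.02 = €789,225.18.
EOQ at €80.38 = 605.2 < 16000, so use break Q=16000: TC = 9,268×€80.38 + (9,268/16000.0)×270 + (16000.0/2)×0.17×€80.38 = €854,435.04.
Lowest total cost is €766,930.75 at Q = 599.7.

Q* ≈ 600 bolts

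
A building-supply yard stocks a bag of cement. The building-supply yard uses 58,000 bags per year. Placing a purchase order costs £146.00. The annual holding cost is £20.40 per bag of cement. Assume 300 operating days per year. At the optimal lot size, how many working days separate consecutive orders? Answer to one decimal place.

Q* = √(2DS/H) = √(2 × 58,000 × 146 / 20.4) ≈ 911.15.
Cycle time = Q*/D × 300 = 911.15 / 58,000 × 300 ≈ 4.713 days.

T ≈ 4.7 days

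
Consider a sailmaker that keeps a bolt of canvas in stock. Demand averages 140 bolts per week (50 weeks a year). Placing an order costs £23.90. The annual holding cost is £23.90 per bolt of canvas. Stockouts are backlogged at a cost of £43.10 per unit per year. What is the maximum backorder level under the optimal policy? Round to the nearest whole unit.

Annual demand D = 140 × 50 = 7,000.
With planned backorders, Q* = √(2DS/H) · √((H+B)/B).
√(2DS/H) = √(2 × 7,000 × 23.9 / 23.9) = 118.322.
√((H+B)/B) = √((23.9+43.1)/43.1) = 1.2468.
Q* ≈ 147.524.
S* = Q* · H/(H+B) = 147.524 × 23.9/67 ≈ 52.624.

S* ≈ 53 bolts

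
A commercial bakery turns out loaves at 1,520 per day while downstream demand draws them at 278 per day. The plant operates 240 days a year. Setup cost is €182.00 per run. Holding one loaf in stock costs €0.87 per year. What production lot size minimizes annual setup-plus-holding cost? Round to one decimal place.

Q* ≈ 5,844.9 loaves

Annual demand D = 278 × 240 = 66,720.
Production build-up factor (1 − d/p) = 1 − 278/1,520 = 0.8171.
Q* = √(2DS / (H(1 − d/p))) = √(2 × 66,720 × 182 / (0.87 × 0.8171)).
= √(24,286,080 / 0.7109) ≈ 5844.940.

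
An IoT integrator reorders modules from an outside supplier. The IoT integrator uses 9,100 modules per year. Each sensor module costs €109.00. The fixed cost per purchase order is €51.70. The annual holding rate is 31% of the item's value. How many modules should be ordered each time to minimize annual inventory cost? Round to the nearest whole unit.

Holding cost H = 0.31 × €109.00 = €33.7900 per unit per year.
EOQ = √(2DS / H) = √(2 × 9,100 × 51.7 / 33.79).
= √(940,940 / 33.79) = √27,846.7002 ≈ 166.873.

Q* ≈ 167 modules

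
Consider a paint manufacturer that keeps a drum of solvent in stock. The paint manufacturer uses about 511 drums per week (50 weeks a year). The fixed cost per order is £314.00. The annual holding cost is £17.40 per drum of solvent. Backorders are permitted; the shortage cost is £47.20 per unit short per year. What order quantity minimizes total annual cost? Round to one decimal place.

Q* ≈ 1,123.4 drums

Annual demand D = 511 × 50 = 25,550.
With planned backorders, Q* = √(2DS/H) · √((H+B)/B).
√(2DS/H) = √(2 × 25,550 × 314 / 17.4) = 960.286.
√((H+B)/B) = √((17.4+47.2)/47.2) = 1.1699.
Q* ≈ 1123.430.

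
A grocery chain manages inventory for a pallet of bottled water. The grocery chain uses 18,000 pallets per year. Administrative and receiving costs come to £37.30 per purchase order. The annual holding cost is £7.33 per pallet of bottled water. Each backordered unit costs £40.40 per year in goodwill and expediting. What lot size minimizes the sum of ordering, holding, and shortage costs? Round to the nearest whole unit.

With planned backorders, Q* = √(2DS/H) · √((H+B)/B).
√(2DS/H) = √(2 × 18,000 × 37.3 / 7.33) = 428.010.
√((H+B)/B) = √((7.33+40.4)/40.4) = 1.0869.
Q* ≈ 465.220.

Q* ≈ 465 pallets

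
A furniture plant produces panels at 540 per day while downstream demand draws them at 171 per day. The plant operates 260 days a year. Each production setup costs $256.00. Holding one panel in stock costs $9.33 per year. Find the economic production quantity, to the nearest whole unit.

Q* ≈ 1,890 panels

Annual demand D = 171 × 260 = 44,460.
Production build-up factor (1 − d/p) = 1 − 171/540 = 0.6833.
Q* = √(2DS / (H(1 − d/p))) = √(2 × 44,460 × 256 / (9.33 × 0.6833)).
= √(22,763,520 / 6.3755) ≈ 1889.568.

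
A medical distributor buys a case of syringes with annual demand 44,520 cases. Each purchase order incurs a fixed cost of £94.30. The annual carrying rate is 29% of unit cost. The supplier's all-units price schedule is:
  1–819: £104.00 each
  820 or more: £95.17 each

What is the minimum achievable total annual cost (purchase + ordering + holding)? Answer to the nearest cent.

TC* ≈ £4,253,403.91

Holding cost per unit per year at price C is H = 0.29·C.
For each price level, check whether its EOQ is feasible; otherwise the best quantity at that price is the breakpoint.
EOQ at £104.00 = 527.6 (feasible in tier 1): TC = 44,520×£104.00 + (44,520/527.6)×94.3 + (527.6/2)×0.29×£104.00 = £4,645,993.44.
EOQ at £95.17 = 551.6 < 820, so use break Q=820: TC = 44,520×£95.17 + (44,520/820.0)×94.3 + (820.0/2)×0.29×£95.17 = £4,253,403.91.
Lowest total cost among the candidates is at Q = 820.0.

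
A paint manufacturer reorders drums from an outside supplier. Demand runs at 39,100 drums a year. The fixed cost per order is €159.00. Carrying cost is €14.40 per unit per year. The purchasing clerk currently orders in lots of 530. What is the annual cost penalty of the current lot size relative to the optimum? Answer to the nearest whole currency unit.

EOQ = √(2DS/H) = √(2 × 39,100 × 159 / 14.4) ≈ 929.22.
Cost at Q* = (D/Q*)S + (Q*/2)H = √(2DSH) ≈ €13,380.83.
Cost at Q = 530: (39,100/530)×159 + (530/2)×14.4 = €11,730.00 + €3,816.00 = €15,546.00.
Excess = €15,546.00 − €13,380.83 = €2,165.17.

Extra cost ≈ €2,165 per year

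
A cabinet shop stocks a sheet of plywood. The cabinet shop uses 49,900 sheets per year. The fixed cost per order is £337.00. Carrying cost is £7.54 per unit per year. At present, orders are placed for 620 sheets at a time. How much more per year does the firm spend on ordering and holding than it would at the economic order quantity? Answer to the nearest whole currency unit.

Extra cost ≈ £13,536 per year

EOQ = √(2DS/H) = √(2 × 49,900 × 337 / 7.54) ≈ 2112.00.
Cost at Q* = (D/Q*)S + (Q*/2)H = √(2DSH) ≈ £15,924.50.
Cost at Q = 620: (49,900/620)×337 + (620/2)×7.54 = £27,123.06 + £2,337.40 = £29,460.46.
Excess = £29,460.46 − £15,924.50 = £13,535.96.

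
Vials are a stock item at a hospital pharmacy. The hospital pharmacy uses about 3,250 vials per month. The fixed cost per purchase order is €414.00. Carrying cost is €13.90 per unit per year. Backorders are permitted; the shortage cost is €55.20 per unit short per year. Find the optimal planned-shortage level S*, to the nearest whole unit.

Annual demand D = 3,250 × 12 = 39,000.
With planned backorders, Q* = √(2DS/H) · √((H+B)/B).
√(2DS/H) = √(2 × 39,000 × 414 / 13.9) = 1524.193.
√((H+B)/B) = √((13.9+55.2)/55.2) = 1.1188.
Q* ≈ 1705.334.
S* = Q* · H/(H+B) = 1705.334 × 13.9/69.1 ≈ 343.041.

S* ≈ 343 vials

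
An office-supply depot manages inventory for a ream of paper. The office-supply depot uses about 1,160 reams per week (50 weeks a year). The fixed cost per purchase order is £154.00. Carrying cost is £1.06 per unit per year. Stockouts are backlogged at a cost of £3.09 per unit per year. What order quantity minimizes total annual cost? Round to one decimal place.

Annual demand D = 1,160 × 50 = 58,000.
With planned backorders, Q* = √(2DS/H) · √((H+B)/B).
√(2DS/H) = √(2 × 58,000 × 154 / 1.06) = 4105.220.
√((H+B)/B) = √((1.06+3.09)/3.09) = 1.1589.
Q* ≈ 4757.527.

Q* ≈ 4,757.5 reams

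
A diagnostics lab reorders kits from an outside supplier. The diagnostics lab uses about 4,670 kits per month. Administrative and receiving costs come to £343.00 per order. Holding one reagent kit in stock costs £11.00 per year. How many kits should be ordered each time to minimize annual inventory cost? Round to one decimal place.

Annual demand D = 4,670 × 12 = 56,040.
EOQ = √(2DS / H) = √(2 × 56,040 × 343 / 11).
= √(38,443,440 / 11) = √3,494,858.1818 ≈ 1869.454.

Q* ≈ 1,869.5 kits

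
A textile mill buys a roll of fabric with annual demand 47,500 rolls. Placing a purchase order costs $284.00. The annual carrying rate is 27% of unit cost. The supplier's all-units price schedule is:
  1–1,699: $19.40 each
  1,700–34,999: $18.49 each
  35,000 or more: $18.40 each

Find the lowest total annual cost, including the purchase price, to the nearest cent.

TC* ≈ $889,880.70

Holding cost per unit per year at price C is H = 0.27·C.
For each price level, check whether its EOQ is feasible; otherwise the best quantity at that price is the breakpoint.
Tier 1 ($19.40): EOQ = 2269.5 exceeds tier's upper bound 1699, so this tier is dominated.
EOQ at $18.49 = 2324.7 (feasible in tier 2): TC = 47,500×$18.49 + (47,500/2324.7)×284 + (2324.7/2)×0.27×$18.49 = $889,880.70.
EOQ at $18.40 = 2330.4 < 35000, so use break Q=35000: TC = 47,500×$18.40 + (47,500/35000.0)×284 + (35000.0/2)×0.27×$18.40 = $961,325.43.
Lowest total cost among the candidates is at Q = 2324.7.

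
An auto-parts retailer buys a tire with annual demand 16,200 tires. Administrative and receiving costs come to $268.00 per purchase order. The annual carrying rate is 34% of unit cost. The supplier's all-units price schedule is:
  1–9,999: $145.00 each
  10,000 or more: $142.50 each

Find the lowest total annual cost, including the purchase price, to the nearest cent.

Holding cost per unit per year at price C is H = 0.34·C.
Candidates are each tier's EOQ (if it falls in that tier) and each price-break quantity.
EOQ at $145.00 = 419.7 (feasible in tier 1): TC = 16,200×$145.00 + (16,200/419.7)×268 + (419.7/2)×0.34×$145.00 = $2,369,690.14.
EOQ at $142.50 = 423.3 < 10000, so use break Q=10000: TC = 16,200×$142.50 + (16,200/10000.0)×268 + (10000.0/2)×0.34×$142.50 = $2,551,184.16.
Lowest total cost among the candidates is at Q = 419.7.

TC* ≈ $2,369,690.14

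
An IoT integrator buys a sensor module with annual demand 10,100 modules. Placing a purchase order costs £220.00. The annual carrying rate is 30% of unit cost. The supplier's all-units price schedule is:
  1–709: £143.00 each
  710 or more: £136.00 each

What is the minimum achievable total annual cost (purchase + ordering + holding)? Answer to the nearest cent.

Holding cost per unit per year at price C is H = 0.30·C.
For each price level, check whether its EOQ is feasible; otherwise the best quantity at that price is the breakpoint.
EOQ at £143.00 = 321.9 (feasible in tier 1): TC = 10,100×£143.00 + (10,100/321.9)×220 + (321.9/2)×0.30×£143.00 = £1,458,107.52.
EOQ at £136.00 = 330.0 < 710, so use break Q=710: TC = 10,100×£136.00 + (10,100/710.0)×220 + (710.0/2)×0.30×£136.00 = £1,391,213.58.
Lowest total cost among the candidates is at Q = 710.0.

TC* ≈ £1,391,213.58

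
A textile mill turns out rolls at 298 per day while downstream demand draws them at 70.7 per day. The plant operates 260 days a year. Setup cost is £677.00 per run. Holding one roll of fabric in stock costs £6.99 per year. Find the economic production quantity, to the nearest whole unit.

Q* ≈ 2,161 rolls

Annual demand D = 70.7 × 260 = 18,382.
Production build-up factor (1 − d/p) = 1 − 70.7/298 = 0.7628.
Q* = √(2DS / (H(1 − d/p))) = √(2 × 18,382 × 677 / (6.99 × 0.7628)).
= √(24,889,228 / 5.3316) ≈ 2160.606.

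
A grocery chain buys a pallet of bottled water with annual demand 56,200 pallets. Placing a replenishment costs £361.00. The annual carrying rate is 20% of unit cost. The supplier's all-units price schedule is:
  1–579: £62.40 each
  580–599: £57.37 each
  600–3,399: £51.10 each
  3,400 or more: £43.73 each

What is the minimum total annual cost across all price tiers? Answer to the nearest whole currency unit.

TC* ≈ £2,478,461

Holding cost per unit per year at price C is H = 0.20·C.
Evaluate total cost at each tier's feasible EOQ or, if the EOQ is below the tier, at the tier's minimum quantity.
Tier 1 (£62.40): EOQ = 1803.1 exceeds tier's upper bound 579, so this tier is dominated.
Tier 2 (£57.37): EOQ = 1880.5 exceeds tier's upper bound 599, so this tier is dominated.
EOQ at £51.10 = 1992.6 (feasible in tier 3): TC = 56,200×£51.10 + (56,200/1992.6)×361 + (1992.6/2)×0.20×£51.10 = £2,892,183.96.
EOQ at £43.73 = 2153.9 < 3400, so use break Q=3400: TC = 56,200×£43.73 + (56,200/3400.0)×361 + (3400.0/2)×0.20×£43.73 = £2,478,461.32.
Lowest total cost among the candidates is at Q = 3400.0.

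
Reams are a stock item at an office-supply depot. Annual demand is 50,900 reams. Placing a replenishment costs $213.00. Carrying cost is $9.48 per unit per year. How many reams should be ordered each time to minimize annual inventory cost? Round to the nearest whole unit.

EOQ = √(2DS / H) = √(2 × 50,900 × 213 / 9.48).
= √(21,683,400 / 9.48) = √2,287,278.481 ≈ 1512.375.

Q* ≈ 1,512 reams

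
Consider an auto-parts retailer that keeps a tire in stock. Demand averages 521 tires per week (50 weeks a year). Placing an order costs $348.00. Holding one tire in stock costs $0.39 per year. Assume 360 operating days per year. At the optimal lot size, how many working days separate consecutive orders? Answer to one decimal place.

T ≈ 94.2 days

Annual demand D = 521 × 50 = 26,050.
Q* = √(2DS/H) = √(2 × 26,050 × 348 / 0.39) ≈ 6818.30.
Cycle time = Q*/D × 360 = 6818.30 / 26,050 × 360 ≈ 94.226 days.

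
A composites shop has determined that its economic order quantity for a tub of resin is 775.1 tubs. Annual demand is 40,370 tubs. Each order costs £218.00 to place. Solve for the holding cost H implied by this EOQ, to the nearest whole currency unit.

H ≈ £29

The basic EOQ model gives Q* = √(2DS/H); rearrange for the unknown.
From Q* = √(2DS/H): H = 2DS / Q*² = 2 × 40,370 × 218 / 775.1² = 29.2974.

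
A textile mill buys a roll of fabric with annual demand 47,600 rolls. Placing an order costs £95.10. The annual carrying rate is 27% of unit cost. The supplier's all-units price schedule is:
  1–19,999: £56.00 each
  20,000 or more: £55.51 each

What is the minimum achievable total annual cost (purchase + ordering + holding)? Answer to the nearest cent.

Holding cost per unit per year at price C is H = 0.27·C.
For each price level, check whether its EOQ is feasible; otherwise the best quantity at that price is the breakpoint.
EOQ at £56.00 = 773.8 (feasible in tier 1): TC = 47,600×£56.00 + (47,600/773.8)×95.1 + (773.8/2)×0.27×£56.00 = £2,677,299.97.
EOQ at £55.51 = 777.2 < 20000, so use break Q=20000: TC = 47,600×£55.51 + (47,600/20000.0)×95.1 + (20000.0/2)×0.27×£55.51 = £2,792,379.34.
Lowest total cost among the candidates is at Q = 773.8.

TC* ≈ £2,677,299.97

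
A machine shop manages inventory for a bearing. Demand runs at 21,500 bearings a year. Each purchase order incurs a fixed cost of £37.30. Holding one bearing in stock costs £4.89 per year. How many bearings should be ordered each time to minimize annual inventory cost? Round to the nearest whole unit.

Q* ≈ 573 bearings

EOQ = √(2DS / H) = √(2 × 21,500 × 37.3 / 4.89).
= √(1,603,900 / 4.89) = √327,995.91 ≈ 572.709.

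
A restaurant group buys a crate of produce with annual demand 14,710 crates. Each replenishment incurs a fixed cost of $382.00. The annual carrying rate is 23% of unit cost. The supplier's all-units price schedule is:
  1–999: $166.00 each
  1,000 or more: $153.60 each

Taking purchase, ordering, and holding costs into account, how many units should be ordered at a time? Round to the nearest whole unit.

Holding cost per unit per year at price C is H = 0.23·C.
Candidates are each tier's EOQ (if it falls in that tier) and each price-break quantity.
EOQ at $166.00 = 542.5 (feasible in tier 1): TC = 14,710×$166.00 + (14,710/542.5)×382 + (542.5/2)×0.23×$166.00 = $2,462,574.33.
EOQ at $153.60 = 564.0 < 1000, so use break Q=1000: TC = 14,710×$153.60 + (14,710/1000.0)×382 + (1000.0/2)×0.23×$153.60 = $2,282,739.22.
Lowest total cost is $2,282,739.22 at Q = 1000.0.

Q* ≈ 1,000 crates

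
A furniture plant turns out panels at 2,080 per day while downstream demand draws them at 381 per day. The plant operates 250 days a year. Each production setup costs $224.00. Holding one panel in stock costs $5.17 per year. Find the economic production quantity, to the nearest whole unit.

Q* ≈ 3,179 panels

Annual demand D = 381 × 250 = 95,250.
Production build-up factor (1 − d/p) = 1 − 381/2,080 = 0.8168.
Q* = √(2DS / (H(1 − d/p))) = √(2 × 95,250 × 224 / (5.17 × 0.8168)).
= √(42,672,000 / 4.223) ≈ 3178.785.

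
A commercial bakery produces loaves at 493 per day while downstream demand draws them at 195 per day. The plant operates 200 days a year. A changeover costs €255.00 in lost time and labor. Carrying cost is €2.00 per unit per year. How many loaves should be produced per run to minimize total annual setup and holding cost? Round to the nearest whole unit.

Q* ≈ 4,056 loaves

Annual demand D = 195 × 200 = 39,000.
Production build-up factor (1 − d/p) = 1 − 195/493 = 0.6045.
Q* = √(2DS / (H(1 − d/p))) = √(2 × 39,000 × 255 / (2 × 0.6045)).
= √(19,890,000 / 1.2089) ≈ 4056.185.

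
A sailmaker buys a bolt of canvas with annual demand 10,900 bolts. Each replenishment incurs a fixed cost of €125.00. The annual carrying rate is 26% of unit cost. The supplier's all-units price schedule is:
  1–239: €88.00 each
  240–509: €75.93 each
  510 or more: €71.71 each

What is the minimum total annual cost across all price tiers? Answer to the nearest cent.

Holding cost per unit per year at price C is H = 0.26·C.
For each price level, check whether its EOQ is feasible; otherwise the best quantity at that price is the breakpoint.
Tier 1 (€88.00): EOQ = 345.1 exceeds tier's upper bound 239, so this tier is dominated.
EOQ at €75.93 = 371.5 (feasible in tier 2): TC = 10,900×€75.93 + (10,900/371.5)×125 + (371.5/2)×0.26×€75.93 = €834,971.60.
EOQ at €71.71 = 382.3 < 510, so use break Q=510: TC = 10,900×€71.71 + (10,900/510.0)×125 + (510.0/2)×0.26×€71.71 = €789,064.94.
Lowest total cost among the candidates is at Q = 510.0.

TC* ≈ €789,064.94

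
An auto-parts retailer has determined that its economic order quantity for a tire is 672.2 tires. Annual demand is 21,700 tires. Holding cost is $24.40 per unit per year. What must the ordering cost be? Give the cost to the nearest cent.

S ≈ $254.04

Invert the EOQ relation Q*² = 2DS/H.
From Q* = √(2DS/H): S = Q*²H / (2D) = 672.2² × 24.4 / (2 × 21,700) = 254.0371.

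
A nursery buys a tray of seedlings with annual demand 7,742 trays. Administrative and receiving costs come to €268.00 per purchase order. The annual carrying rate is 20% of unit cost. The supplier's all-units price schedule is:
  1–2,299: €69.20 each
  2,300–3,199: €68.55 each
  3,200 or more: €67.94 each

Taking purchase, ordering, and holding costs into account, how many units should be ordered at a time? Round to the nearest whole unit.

Holding cost per unit per year at price C is H = 0.20·C.
Candidates are each tier's EOQ (if it falls in that tier) and each price-break quantity.
EOQ at €69.20 = 547.6 (feasible in tier 1): TC = 7,742×€69.20 + (7,742/547.6)×268 + (547.6/2)×0.20×€69.20 = €543,324.79.
EOQ at €68.55 = 550.2 < 2300, so use break Q=2300: TC = 7,742×€68.55 + (7,742/2300.0)×268 + (2300.0/2)×0.20×€68.55 = €547,382.71.
EOQ at €67.94 = 552.6 < 3200, so use break Q=3200: TC = 7,742×€67.94 + (7,742/3200.0)×268 + (3200.0/2)×0.20×€67.94 = €548,380.67.
Lowest total cost is €543,324.79 at Q = 547.6.

Q* ≈ 548 trays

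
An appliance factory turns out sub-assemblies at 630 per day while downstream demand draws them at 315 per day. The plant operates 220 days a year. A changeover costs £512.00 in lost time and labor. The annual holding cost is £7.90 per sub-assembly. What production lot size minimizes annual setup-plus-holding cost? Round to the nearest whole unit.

Q* ≈ 4,239 sub-assemblies

Annual demand D = 315 × 220 = 69,300.
Production build-up factor (1 − d/p) = 1 − 315/630 = 0.5000.
Q* = √(2DS / (H(1 − d/p))) = √(2 × 69,300 × 512 / (7.9 × 0.5000)).
= √(70,963,200 / 3.95) ≈ 4238.557.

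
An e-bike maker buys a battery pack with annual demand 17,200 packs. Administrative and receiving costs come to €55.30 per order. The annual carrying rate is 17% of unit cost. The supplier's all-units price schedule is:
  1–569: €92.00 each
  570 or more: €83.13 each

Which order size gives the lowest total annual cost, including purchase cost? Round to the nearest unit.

Q* ≈ 570 packs

Holding cost per unit per year at price C is H = 0.17·C.
For each price level, check whether its EOQ is feasible; otherwise the best quantity at that price is the breakpoint.
EOQ at €92.00 = 348.8 (feasible in tier 1): TC = 17,200×€92.00 + (17,200/348.8)×55.3 + (348.8/2)×0.17×€92.00 = €1,587,854.57.
EOQ at €83.13 = 366.9 < 570, so use break Q=570: TC = 17,200×€83.13 + (17,200/570.0)×55.3 + (570.0/2)×0.17×€83.13 = €1,435,532.35.
Lowest total cost is €1,435,532.35 at Q = 570.0.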